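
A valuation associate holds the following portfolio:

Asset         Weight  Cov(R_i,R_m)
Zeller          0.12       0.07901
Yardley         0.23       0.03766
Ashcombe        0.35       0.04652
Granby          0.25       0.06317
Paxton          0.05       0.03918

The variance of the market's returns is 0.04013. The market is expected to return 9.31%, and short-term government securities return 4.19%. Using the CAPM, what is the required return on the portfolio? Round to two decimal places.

β_Zeller = 0.07901 / 0.04013 = 1.9689
β_Yardley = 0.03766 / 0.04013 = 0.9385
β_Ashcombe = 0.04652 / 0.04013 = 1.1592
β_Granby = 0.06317 / 0.04013 = 1.5741
β_Paxton = 0.03918 / 0.04013 = 0.9763
β_P = Σ w_i β_i = 0.12×1.9689 + 0.23×0.9385 + 0.35×1.1592 + 0.25×1.5741 + 0.05×0.9763 = 1.3002
MRP = 9.31% − 4.19% = 5.12%
E(R_P) = R_f + β_P × MRP = 4.19% + 1.3002 × 5.12% = 10.85%

10.85%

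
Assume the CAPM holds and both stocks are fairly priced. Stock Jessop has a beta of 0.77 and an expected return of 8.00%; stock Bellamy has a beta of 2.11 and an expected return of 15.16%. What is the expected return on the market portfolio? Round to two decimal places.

9.23%

Both satisfy E(R) = R_f + β·MRP, so the slope of the SML is
MRP = (15.16% − 8.00%) / (2.11 − 0.77) = 7.16% / 1.34 = 5.3433%
R_f = E(R_Jessop) − β_Jessop·MRP = 8.00% − 0.77 × 5.3433% = 3.8857%
E(R_m) = R_f + MRP = 3.8857% + 5.3433% = 9.23%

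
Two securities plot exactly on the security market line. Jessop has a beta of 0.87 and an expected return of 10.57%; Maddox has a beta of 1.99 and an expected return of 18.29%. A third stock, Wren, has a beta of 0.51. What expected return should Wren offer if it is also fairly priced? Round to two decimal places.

8.09%

MRP (SML slope) = (18.29% − 10.57%) / (1.99 − 0.87) = 7.72% / 1.12 = 6.8929%
R_f (intercept) = 10.57% − 0.87 × 6.8929% = 4.5732%
E(R_Wren) = R_f + β × MRP = 4.5732% + 0.51 × 6.8929% = 8.09%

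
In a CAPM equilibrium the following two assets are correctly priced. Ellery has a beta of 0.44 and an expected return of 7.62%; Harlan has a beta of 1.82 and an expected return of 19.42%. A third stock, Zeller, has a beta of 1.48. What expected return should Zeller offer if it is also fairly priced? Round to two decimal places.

16.51%

MRP (SML slope) = (19.42% − 7.62%) / (1.82 − 0.44) = 11.80% / 1.38 = 8.5507%
R_f (intercept) = 7.62% − 0.44 × 8.5507% = 3.8577%
E(R_Zeller) = R_f + β × MRP = 3.8577% + 1.48 × 8.5507% = 16.51%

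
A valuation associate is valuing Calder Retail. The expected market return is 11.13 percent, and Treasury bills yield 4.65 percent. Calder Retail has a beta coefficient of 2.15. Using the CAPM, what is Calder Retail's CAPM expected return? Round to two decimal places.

Market risk premium = E(R_m) − R_f = 11.13% − 4.65% = 6.48%
E(R) = R_f + β × MRP = 4.65% + 2.15 × 6.48% = 18.58%

18.58%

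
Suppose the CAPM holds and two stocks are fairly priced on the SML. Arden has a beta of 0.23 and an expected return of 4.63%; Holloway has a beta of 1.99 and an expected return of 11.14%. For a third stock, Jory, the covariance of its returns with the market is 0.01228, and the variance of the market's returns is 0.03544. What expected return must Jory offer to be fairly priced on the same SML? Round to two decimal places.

5.06%

MRP = (11.14% − 4.63%) / (1.99 − 0.23) = 3.6989%
R_f = 4.63% − 0.23 × 3.6989% = 3.7793%
β_Jory = Cov / Var(R_m) = 0.01228 / 0.03544 = 0.3465
E(R_Jory) = R_f + β × MRP = 3.7793% + 0.3465 × 3.6989% = 5.06%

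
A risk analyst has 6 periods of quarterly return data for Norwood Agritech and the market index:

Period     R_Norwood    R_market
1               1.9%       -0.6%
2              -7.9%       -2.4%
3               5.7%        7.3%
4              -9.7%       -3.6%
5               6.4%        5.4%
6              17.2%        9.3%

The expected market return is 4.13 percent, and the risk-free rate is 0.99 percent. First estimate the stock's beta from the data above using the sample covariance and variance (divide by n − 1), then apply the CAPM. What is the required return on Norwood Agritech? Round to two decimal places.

Mean R_i = (1.9 − 7.9 + 5.7 − 9.7 + 6.4 + 17.2) / 6 = 2.2667%
Mean R_m = (-0.6 − 2.4 + 7.3 − 3.6 + 5.4 + 9.3) / 6 = 2.5667%
Σ(R_i − R̄_i)(R_m − R̄_m) = 253.9633  ⇒  Cov = 253.9633 / 5 = 50.7927
Σ(R_m − R̄_m)² = 148.4933  ⇒  Var(R_m) = 148.4933 / 5 = 29.6987
β = Cov / Var(R_m) = 50.7927 / 29.6987 = 1.7103
MRP = 4.13% − 0.99% = 3.14%
E(R) = R_f + β × MRP = 0.99% + 1.7103 × 3.14% = 6.36%

6.36%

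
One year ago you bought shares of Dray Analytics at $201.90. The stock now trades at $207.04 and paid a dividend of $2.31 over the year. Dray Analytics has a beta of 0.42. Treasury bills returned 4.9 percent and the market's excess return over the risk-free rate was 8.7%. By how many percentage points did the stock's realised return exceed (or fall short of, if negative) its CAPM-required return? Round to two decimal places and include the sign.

-4.86%

Realised HPR = (P1 + D1 − P0) / P0 = (207.04 + 2.31 − 201.90) / 201.90 = 7.45 / 201.90 = 3.6899%
CAPM required = R_f + β·MRP = 4.9% + 0.42 × 8.7% = 8.5540%
α = realised − required = 3.6899% − 8.5540% = -4.86%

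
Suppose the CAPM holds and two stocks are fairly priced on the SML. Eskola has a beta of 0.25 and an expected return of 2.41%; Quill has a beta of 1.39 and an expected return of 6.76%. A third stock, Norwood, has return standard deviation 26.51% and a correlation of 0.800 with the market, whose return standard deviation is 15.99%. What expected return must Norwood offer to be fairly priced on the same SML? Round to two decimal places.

MRP = (6.76% − 2.41%) / (1.39 − 0.25) = 3.8158%
R_f = 2.41% − 0.25 × 3.8158% = 1.4561%
β_Norwood = ρ·σ_i/σ_m = 0.800 × 26.51 / 15.99 = 1.3263
E(R_Norwood) = R_f + β × MRP = 1.4561% + 1.3263 × 3.8158% = 6.52%

6.52%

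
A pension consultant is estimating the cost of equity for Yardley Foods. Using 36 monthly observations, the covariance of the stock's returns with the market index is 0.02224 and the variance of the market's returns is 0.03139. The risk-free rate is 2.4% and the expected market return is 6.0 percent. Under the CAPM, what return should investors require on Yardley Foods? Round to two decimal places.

4.95%

β = Cov(R_i, R_m) / Var(R_m) = 0.02224 / 0.03139 = 0.7085
MRP = 6.0% − 2.4% = 3.60%
E(R) = R_f + β × MRP = 2.4% + 0.7085 × 3.6% = 4.95%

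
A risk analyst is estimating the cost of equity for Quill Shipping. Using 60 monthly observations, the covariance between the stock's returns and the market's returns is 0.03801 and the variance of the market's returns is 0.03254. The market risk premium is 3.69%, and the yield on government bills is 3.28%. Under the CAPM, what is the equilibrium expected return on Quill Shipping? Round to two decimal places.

7.59%

β = Cov(R_i, R_m) / Var(R_m) = 0.03801 / 0.03254 = 1.1681
E(R) = R_f + β × MRP = 3.28% + 1.1681 × 3.69% = 7.59%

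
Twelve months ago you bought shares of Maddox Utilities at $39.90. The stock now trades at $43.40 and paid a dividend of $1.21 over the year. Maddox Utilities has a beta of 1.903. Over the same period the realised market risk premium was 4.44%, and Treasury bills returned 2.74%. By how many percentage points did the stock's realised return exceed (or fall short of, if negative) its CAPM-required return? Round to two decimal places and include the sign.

Realised HPR = (P1 + D1 − P0) / P0 = (43.40 + 1.21 − 39.90) / 39.90 = 4.71 / 39.90 = 11.8045%
CAPM required = R_f + β·MRP = 2.74% + 1.903 × 4.44% = 11.18932%
α = realised − required = 11.8045% − 11.18932% = +0.62%

+0.62%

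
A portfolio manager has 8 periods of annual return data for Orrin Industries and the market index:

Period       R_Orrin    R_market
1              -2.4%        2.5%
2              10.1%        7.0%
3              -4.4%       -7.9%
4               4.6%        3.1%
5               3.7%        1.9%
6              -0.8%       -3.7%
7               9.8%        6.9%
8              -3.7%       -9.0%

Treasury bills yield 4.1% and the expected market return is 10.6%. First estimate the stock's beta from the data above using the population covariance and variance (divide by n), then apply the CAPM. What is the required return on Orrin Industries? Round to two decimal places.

Mean R_i = (-2.4 + 10.1 − 4.4 + 4.6 + 3.7 − 0.8 + 9.8 − 3.7) / 8 = 2.1125%
Mean R_m = (2.5 + 7.0 − 7.9 + 3.1 + 1.9 − 3.7 + 6.9 − 9.0) / 8 = 0.1000%
Σ(R_i − R̄_i)(R_m − R̄_m) = 222.9400  ⇒  Cov = 222.9400 / 8 = 27.8675
Σ(R_m − R̄_m)² = 273.1000  ⇒  Var(R_m) = 273.1000 / 8 = 34.1375
β = Cov / Var(R_m) = 27.8675 / 34.1375 = 0.8163
MRP = 10.6% − 4.1% = 6.50%
E(R) = R_f + β × MRP = 4.1% + 0.8163 × 6.5% = 9.41%

9.41%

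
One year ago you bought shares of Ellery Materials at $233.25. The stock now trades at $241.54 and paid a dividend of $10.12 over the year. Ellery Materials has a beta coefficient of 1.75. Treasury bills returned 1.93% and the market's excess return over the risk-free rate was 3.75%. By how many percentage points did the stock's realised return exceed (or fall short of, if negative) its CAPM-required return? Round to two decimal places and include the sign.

Realised HPR = (P1 + D1 − P0) / P0 = (241.54 + 10.12 − 233.25) / 233.25 = 18.41 / 233.25 = 7.8928%
CAPM required = R_f + β·MRP = 1.93% + 1.75 × 3.75% = 8.4925%
α = realised − required = 7.8928% − 8.4925% = -0.60%

-0.60%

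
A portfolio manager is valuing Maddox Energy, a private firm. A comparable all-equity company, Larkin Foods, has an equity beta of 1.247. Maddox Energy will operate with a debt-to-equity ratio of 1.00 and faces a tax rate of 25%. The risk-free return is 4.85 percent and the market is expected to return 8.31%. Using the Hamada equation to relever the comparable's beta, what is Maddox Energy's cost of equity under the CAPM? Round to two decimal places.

β_L = β_U × [1 + (1 − t)(D/E)] = 1.247 × [1 + (1 − 0.25) × 1.00]
    = 1.247 × [1 + 0.75 × 1.00] = 1.247 × 1.7500 = 2.1823
MRP = 8.31% − 4.85% = 3.46%
E(R) = R_f + β_L × MRP = 4.85% + 2.1823 × 3.46% = 12.40%

12.40%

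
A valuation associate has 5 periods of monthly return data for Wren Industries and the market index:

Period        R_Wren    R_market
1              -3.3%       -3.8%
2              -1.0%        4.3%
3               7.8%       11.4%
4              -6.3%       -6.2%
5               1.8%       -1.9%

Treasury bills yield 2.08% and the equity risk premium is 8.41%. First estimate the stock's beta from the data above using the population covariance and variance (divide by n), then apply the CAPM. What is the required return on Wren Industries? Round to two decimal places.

Mean R_i = (-3.3 − 1.0 + 7.8 − 6.3 + 1.8) / 5 = -0.2000%
Mean R_m = (-3.8 + 4.3 + 11.4 − 6.2 − 1.9) / 5 = 0.7600%
Σ(R_i − R̄_i)(R_m − R̄_m) = 133.5600  ⇒  Cov = 133.5600 / 5 = 26.7120
Σ(R_m − R̄_m)² = 202.0520  ⇒  Var(R_m) = 202.0520 / 5 = 40.4104
β = Cov / Var(R_m) = 26.7120 / 40.4104 = 0.6610
E(R) = R_f + β × MRP = 2.08% + 0.6610 × 8.41% = 7.64%

7.64%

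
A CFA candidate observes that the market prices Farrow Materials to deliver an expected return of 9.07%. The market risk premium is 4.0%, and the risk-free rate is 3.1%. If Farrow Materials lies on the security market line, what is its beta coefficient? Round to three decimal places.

1.493

β = (E(R) − R_f) / MRP = (9.07% − 3.1%) / 4.0% = 5.97% / 4.0% = 1.493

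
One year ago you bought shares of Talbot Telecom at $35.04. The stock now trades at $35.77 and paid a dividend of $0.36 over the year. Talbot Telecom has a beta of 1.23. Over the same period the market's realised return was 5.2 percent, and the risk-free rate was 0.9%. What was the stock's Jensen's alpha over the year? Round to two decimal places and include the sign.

Realised HPR = (P1 + D1 − P0) / P0 = (35.77 + 0.36 − 35.04) / 35.04 = 1.09 / 35.04 = 3.1107%
MRP = 5.2% − 0.9% = 4.30%
CAPM required = R_f + β·MRP = 0.9% + 1.23 × 4.3% = 6.1890%
α = realised − required = 3.1107% − 6.1890% = -3.08%

-3.08%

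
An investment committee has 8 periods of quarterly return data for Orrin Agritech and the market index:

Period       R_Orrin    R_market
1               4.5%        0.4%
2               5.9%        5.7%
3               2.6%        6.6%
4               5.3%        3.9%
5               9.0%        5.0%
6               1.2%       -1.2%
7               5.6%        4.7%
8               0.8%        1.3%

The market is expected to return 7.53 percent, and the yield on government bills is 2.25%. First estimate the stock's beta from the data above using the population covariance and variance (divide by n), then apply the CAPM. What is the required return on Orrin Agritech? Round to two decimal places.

Mean R_i = (4.5 + 5.9 + 2.6 + 5.3 + 9.0 + 1.2 + 5.6 + 0.8) / 8 = 4.3625%
Mean R_m = (0.4 + 5.7 + 6.6 + 3.9 + 5.0 − 1.2 + 4.7 + 1.3) / 8 = 3.3000%
Σ(R_i − R̄_i)(R_m − R̄_m) = 29.0100  ⇒  Cov = 29.0100 / 8 = 3.6263
Σ(R_m − R̄_m)² = 54.5200  ⇒  Var(R_m) = 54.5200 / 8 = 6.8150
β = Cov / Var(R_m) = 3.6263 / 6.8150 = 0.5321
MRP = 7.53% − 2.25% = 5.28%
E(R) = R_f + β × MRP = 2.25% + 0.5321 × 5.28% = 5.06%

5.06%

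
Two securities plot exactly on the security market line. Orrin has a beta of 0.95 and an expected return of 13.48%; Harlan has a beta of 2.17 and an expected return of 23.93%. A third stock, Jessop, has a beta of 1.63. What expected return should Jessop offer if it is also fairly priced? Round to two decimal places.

MRP (SML slope) = (23.93% − 13.48%) / (2.17 − 0.95) = 10.45% / 1.22 = 8.5656%
R_f (intercept) = 13.48% − 0.95 × 8.5656% = 5.3427%
E(R_Jessop) = R_f + β × MRP = 5.3427% + 1.63 × 8.5656% = 19.30%

19.30%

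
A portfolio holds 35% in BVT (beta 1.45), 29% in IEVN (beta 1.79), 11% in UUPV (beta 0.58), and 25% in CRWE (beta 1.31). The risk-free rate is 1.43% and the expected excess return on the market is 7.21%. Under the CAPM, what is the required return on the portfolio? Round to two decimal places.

β_P = Σ w_i β_i = 0.35×1.45 + 0.29×1.79 + 0.11×0.58 + 0.25×1.31 = 1.4179
E(R_P) = R_f + β_P × MRP = 1.43% + 1.4179 × 7.21% = 11.65%

11.65%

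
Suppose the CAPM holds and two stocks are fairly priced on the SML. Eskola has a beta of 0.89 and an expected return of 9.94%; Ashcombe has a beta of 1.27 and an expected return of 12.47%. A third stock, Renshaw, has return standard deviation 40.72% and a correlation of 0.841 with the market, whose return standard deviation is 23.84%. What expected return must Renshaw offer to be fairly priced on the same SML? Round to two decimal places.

MRP = (12.47% − 9.94%) / (1.27 − 0.89) = 6.6579%
R_f = 9.94% − 0.89 × 6.6579% = 4.0145%
β_Renshaw = ρ·σ_i/σ_m = 0.841 × 40.72 / 23.84 = 1.4365
E(R_Renshaw) = R_f + β × MRP = 4.0145% + 1.4365 × 6.6579% = 13.58%

13.58%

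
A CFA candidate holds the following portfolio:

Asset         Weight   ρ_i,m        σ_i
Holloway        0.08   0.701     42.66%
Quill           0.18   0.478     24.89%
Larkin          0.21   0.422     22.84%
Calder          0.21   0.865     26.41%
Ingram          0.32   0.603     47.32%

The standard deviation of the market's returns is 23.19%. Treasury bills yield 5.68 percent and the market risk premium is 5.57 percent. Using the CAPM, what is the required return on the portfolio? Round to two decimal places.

10.60%

β_Holloway = 0.701 × 42.66% / 23.19% = 1.2895
β_Quill = 0.478 × 24.89% / 23.19% = 0.5130
β_Larkin = 0.422 × 22.84% / 23.19% = 0.4156
β_Calder = 0.865 × 26.41% / 23.19% = 0.9851
β_Ingram = 0.603 × 47.32% / 23.19% = 1.2304
β_P = Σ w_i β_i = 0.08×1.2895 + 0.18×0.5130 + 0.21×0.4156 + 0.21×0.9851 + 0.32×1.2304 = 0.8834
E(R_P) = R_f + β_P × MRP = 5.68% + 0.8834 × 5.57% = 10.60%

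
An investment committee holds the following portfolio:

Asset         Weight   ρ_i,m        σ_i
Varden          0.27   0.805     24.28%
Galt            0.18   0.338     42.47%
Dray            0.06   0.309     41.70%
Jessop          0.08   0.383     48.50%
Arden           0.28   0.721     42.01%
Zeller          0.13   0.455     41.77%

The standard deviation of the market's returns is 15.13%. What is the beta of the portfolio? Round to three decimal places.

1.393

β_Varden = 0.805 × 24.28% / 15.13% = 1.2918
β_Galt = 0.338 × 42.47% / 15.13% = 0.9488
β_Dray = 0.309 × 41.70% / 15.13% = 0.8516
β_Jessop = 0.383 × 48.50% / 15.13% = 1.2277
β_Arden = 0.721 × 42.01% / 15.13% = 2.0019
β_Zeller = 0.455 × 41.77% / 15.13% = 1.2561
β_P = Σ w_i β_i = 0.27×1.2918 + 0.18×0.9488 + 0.06×0.8516 + 0.08×1.2277 + 0.28×2.0019 + 0.13×1.2561 = 1.3927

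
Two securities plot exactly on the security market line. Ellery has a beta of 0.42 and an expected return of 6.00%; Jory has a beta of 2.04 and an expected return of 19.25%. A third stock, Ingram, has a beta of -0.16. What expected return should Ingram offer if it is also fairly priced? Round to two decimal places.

1.26%

MRP (SML slope) = (19.25% − 6.00%) / (2.04 − 0.42) = 13.25% / 1.62 = 8.1790%
R_f (intercept) = 6.00% − 0.42 × 8.1790% = 2.5648%
E(R_Ingram) = R_f + β × MRP = 2.5648% + -0.16 × 8.1790% = 1.26%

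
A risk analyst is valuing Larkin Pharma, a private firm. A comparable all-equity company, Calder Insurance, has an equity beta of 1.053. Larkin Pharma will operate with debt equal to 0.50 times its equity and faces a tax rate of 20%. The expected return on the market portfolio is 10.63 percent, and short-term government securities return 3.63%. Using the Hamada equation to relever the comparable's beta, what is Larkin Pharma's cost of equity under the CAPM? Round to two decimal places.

13.95%

β_L = β_U × [1 + (1 − t)(D/E)] = 1.053 × [1 + (1 − 0.20) × 0.50]
    = 1.053 × [1 + 0.80 × 0.50] = 1.053 × 1.4000 = 1.4742
MRP = 10.63% − 3.63% = 7.00%
E(R) = R_f + β_L × MRP = 3.63% + 1.4742 × 7.00% = 13.95%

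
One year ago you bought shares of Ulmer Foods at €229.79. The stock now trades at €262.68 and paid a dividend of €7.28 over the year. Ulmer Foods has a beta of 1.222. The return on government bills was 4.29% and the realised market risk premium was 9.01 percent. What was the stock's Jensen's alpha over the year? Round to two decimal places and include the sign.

+2.18%

Realised HPR = (P1 + D1 − P0) / P0 = (262.68 + 7.28 − 229.79) / 229.79 = 40.17 / 229.79 = 17.4812%
CAPM required = R_f + β·MRP = 4.29% + 1.222 × 9.01% = 15.30022%
α = realised − required = 17.4812% − 15.30022% = +2.18%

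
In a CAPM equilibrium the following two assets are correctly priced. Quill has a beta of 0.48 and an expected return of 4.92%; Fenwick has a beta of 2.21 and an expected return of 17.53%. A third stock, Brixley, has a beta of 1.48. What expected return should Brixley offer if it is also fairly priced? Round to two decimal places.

12.21%

MRP (SML slope) = (17.53% − 4.92%) / (2.21 − 0.48) = 12.61% / 1.73 = 7.2890%
R_f (intercept) = 4.92% − 0.48 × 7.2890% = 1.4213%
E(R_Brixley) = R_f + β × MRP = 1.4213% + 1.48 × 7.2890% = 12.21%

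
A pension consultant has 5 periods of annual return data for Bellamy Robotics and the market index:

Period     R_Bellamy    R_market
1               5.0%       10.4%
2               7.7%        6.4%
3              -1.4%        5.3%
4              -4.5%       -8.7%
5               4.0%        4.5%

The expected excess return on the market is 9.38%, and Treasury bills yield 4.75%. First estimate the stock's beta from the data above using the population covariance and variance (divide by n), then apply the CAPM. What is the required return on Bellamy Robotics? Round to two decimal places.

Mean R_i = (5.0 + 7.7 − 1.4 − 4.5 + 4.0) / 5 = 2.1600%
Mean R_m = (10.4 + 6.4 + 5.3 − 8.7 + 4.5) / 5 = 3.5800%
Σ(R_i − R̄_i)(R_m − R̄_m) = 112.3460  ⇒  Cov = 112.3460 / 5 = 22.4692
Σ(R_m − R̄_m)² = 209.0680  ⇒  Var(R_m) = 209.0680 / 5 = 41.8136
β = Cov / Var(R_m) = 22.4692 / 41.8136 = 0.5374
E(R) = R_f + β × MRP = 4.75% + 0.5374 × 9.38% = 9.79%

9.79%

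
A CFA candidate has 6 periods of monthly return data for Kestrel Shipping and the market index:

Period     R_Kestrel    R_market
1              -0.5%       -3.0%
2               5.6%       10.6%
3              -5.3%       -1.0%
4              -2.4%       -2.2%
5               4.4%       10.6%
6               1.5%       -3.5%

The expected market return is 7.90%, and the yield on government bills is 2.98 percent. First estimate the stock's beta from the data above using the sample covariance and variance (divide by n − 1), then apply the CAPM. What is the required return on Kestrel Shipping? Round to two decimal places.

Mean R_i = (-0.5 + 5.6 − 5.3 − 2.4 + 4.4 + 1.5) / 6 = 0.5500%
Mean R_m = (-3.0 + 10.6 − 1.0 − 2.2 + 10.6 − 3.5) / 6 = 1.9167%
Σ(R_i − R̄_i)(R_m − R̄_m) = 106.5050  ⇒  Cov = 106.5050 / 5 = 21.3010
Σ(R_m − R̄_m)² = 229.7683  ⇒  Var(R_m) = 229.7683 / 5 = 45.9537
β = Cov / Var(R_m) = 21.3010 / 45.9537 = 0.4635
MRP = 7.90% − 2.98% = 4.92%
E(R) = R_f + β × MRP = 2.98% + 0.4635 × 4.92% = 5.26%

5.26%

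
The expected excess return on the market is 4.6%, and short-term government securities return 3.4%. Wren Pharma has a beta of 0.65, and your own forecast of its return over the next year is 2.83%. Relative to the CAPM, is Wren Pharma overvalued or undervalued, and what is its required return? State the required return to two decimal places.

Overvalued; required return 6.39%

Required return = R_f + β·MRP = 3.4% + 0.65 × 4.6% = 6.39%
Forecast 2.83% < required 6.39% → the stock plots below the SML → overvalued.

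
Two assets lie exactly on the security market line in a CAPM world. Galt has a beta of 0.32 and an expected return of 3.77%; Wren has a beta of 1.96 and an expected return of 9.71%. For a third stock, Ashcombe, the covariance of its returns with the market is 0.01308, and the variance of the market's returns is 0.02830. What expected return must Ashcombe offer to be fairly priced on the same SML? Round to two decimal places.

MRP = (9.71% − 3.77%) / (1.96 − 0.32) = 3.6220%
R_f = 3.77% − 0.32 × 3.6220% = 2.6110%
β_Ashcombe = Cov / Var(R_m) = 0.01308 / 0.02830 = 0.4622
E(R_Ashcombe) = R_f + β × MRP = 2.6110% + 0.4622 × 3.6220% = 4.29%

4.29%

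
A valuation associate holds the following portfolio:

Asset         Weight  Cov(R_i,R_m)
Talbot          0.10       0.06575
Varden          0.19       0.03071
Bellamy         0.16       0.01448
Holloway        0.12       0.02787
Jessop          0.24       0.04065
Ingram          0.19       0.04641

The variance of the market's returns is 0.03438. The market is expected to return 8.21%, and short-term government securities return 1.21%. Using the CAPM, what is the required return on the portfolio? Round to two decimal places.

8.67%

β_Talbot = 0.06575 / 0.03438 = 1.9124
β_Varden = 0.03071 / 0.03438 = 0.8933
β_Bellamy = 0.01448 / 0.03438 = 0.4212
β_Holloway = 0.02787 / 0.03438 = 0.8106
β_Jessop = 0.04065 / 0.03438 = 1.1824
β_Ingram = 0.04641 / 0.03438 = 1.3499
β_P = Σ w_i β_i = 0.10×1.9124 + 0.19×0.8933 + 0.16×0.4212 + 0.12×0.8106 + 0.24×1.1824 + 0.19×1.3499 = 1.0659
MRP = 8.21% − 1.21% = 7.00%
E(R_P) = R_f + β_P × MRP = 1.21% + 1.0659 × 7.00% = 8.67%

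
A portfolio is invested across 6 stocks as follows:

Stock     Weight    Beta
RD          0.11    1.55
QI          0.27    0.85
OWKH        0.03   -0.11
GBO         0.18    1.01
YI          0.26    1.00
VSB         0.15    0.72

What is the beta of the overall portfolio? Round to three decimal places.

β_P = Σ w_i β_i = 0.11×1.55 + 0.27×0.85 + 0.03×-0.11 + 0.18×1.01 + 0.26×1.00 + 0.15×0.72 = 0.9465

0.947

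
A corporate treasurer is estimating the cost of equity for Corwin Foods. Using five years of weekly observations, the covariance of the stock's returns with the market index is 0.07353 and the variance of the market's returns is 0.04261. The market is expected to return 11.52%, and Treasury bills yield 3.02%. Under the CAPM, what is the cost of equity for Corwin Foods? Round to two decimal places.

17.69%

β = Cov(R_i, R_m) / Var(R_m) = 0.07353 / 0.04261 = 1.7257
MRP = 11.52% − 3.02% = 8.50%
E(R) = R_f + β × MRP = 3.02% + 1.7257 × 8.50% = 17.69%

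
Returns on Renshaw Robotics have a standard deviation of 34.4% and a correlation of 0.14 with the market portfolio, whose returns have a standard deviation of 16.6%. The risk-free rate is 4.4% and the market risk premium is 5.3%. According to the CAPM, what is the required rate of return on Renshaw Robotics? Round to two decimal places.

β = ρ × σ_i / σ_m = 0.14 × 34.4% / 16.6% = 0.2901
E(R) = 4.4% + 0.2901 × 5.3% = 5.94%

5.94%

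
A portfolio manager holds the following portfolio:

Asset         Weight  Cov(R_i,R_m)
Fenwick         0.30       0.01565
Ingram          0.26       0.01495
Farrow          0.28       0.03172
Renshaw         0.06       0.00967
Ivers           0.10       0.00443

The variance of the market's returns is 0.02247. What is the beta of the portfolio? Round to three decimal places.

0.823

β_Fenwick = 0.01565 / 0.02247 = 0.6965
β_Ingram = 0.01495 / 0.02247 = 0.6653
β_Farrow = 0.03172 / 0.02247 = 1.4117
β_Renshaw = 0.00967 / 0.02247 = 0.4304
β_Ivers = 0.00443 / 0.02247 = 0.1972
β_P = Σ w_i β_i = 0.30×0.6965 + 0.26×0.6653 + 0.28×1.4117 + 0.06×0.4304 + 0.10×0.1972 = 0.8227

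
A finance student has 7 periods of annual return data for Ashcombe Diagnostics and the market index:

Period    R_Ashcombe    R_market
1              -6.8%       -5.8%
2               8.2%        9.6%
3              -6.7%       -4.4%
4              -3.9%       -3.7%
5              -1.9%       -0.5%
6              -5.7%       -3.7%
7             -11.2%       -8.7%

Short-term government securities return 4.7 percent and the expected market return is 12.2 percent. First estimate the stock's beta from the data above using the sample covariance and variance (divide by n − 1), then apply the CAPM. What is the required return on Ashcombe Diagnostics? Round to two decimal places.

12.44%

Mean R_i = (-6.8 + 8.2 − 6.7 − 3.9 − 1.9 − 5.7 − 11.2) / 7 = -4.0000%
Mean R_m = (-5.8 + 9.6 − 4.4 − 3.7 − 0.5 − 3.7 − 8.7) / 7 = -2.4571%
Σ(R_i − R̄_i)(R_m − R̄_m) = 212.7500  ⇒  Cov = 212.7500 / 6 = 35.4583
Σ(R_m − R̄_m)² = 206.2171  ⇒  Var(R_m) = 206.2171 / 6 = 34.3695
β = Cov / Var(R_m) = 35.4583 / 34.3695 = 1.0317
MRP = 12.2% − 4.7% = 7.50%
E(R) = R_f + β × MRP = 4.7% + 1.0317 × 7.5% = 12.44%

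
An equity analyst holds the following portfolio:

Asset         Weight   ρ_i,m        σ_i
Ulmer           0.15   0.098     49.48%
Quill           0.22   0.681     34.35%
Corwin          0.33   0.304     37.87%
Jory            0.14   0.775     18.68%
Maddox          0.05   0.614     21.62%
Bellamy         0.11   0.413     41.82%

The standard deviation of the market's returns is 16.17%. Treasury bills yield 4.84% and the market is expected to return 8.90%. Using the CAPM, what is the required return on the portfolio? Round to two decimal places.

8.42%

β_Ulmer = 0.098 × 49.48% / 16.17% = 0.2999
β_Quill = 0.681 × 34.35% / 16.17% = 1.4467
β_Corwin = 0.304 × 37.87% / 16.17% = 0.7120
β_Jory = 0.775 × 18.68% / 16.17% = 0.8953
β_Maddox = 0.614 × 21.62% / 16.17% = 0.8209
β_Bellamy = 0.413 × 41.82% / 16.17% = 1.0681
β_P = Σ w_i β_i = 0.15×0.2999 + 0.22×1.4467 + 0.33×0.7120 + 0.14×0.8953 + 0.05×0.8209 + 0.11×1.0681 = 0.8821
MRP = 8.90% − 4.84% = 4.06%
E(R_P) = R_f + β_P × MRP = 4.84% + 0.8821 × 4.06% = 8.42%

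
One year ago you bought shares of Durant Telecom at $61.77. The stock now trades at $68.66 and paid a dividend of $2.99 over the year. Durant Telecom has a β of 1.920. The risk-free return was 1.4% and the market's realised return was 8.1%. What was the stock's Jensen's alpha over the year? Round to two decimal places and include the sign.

Realised HPR = (P1 + D1 − P0) / P0 = (68.66 + 2.99 − 61.77) / 61.77 = 9.88 / 61.77 = 15.9948%
MRP = 8.1% − 1.4% = 6.70%
CAPM required = R_f + β·MRP = 1.4% + 1.920 × 6.7% = 14.2640%
α = realised − required = 15.9948% − 14.2640% = +1.73%

+1.73%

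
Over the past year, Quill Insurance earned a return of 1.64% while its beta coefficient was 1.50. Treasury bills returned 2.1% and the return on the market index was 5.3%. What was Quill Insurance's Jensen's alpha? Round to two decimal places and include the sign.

Market excess return = 5.3% − 2.1% = 3.20%
CAPM benchmark = R_f + β(R_m − R_f) = 2.1% + 1.50 × 3.2% = 6.9000%
α = actual − benchmark = 1.64% − 6.9000% = -5.26%

-5.26%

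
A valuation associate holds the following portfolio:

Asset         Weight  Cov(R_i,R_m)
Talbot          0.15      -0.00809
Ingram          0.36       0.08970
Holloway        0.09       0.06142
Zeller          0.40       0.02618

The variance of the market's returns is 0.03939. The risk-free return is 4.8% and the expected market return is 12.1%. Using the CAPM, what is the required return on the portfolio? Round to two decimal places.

β_Talbot = -0.00809 / 0.03939 = -0.2054
β_Ingram = 0.08970 / 0.03939 = 2.2772
β_Holloway = 0.06142 / 0.03939 = 1.5593
β_Zeller = 0.02618 / 0.03939 = 0.6646
β_P = Σ w_i β_i = 0.15×-0.2054 + 0.36×2.2772 + 0.09×1.5593 + 0.40×0.6646 = 1.1952
MRP = 12.1% − 4.8% = 7.30%
E(R_P) = R_f + β_P × MRP = 4.8% + 1.1952 × 7.3% = 13.52%

13.52%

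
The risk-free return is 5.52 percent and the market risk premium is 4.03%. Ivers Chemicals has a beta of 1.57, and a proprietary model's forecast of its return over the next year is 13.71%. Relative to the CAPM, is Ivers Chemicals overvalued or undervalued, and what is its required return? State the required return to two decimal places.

Required return = R_f + β·MRP = 5.52% + 1.57 × 4.03% = 11.85%
Forecast 13.71% > required 11.85% → the stock plots above the SML → undervalued.

Undervalued; required return 11.85%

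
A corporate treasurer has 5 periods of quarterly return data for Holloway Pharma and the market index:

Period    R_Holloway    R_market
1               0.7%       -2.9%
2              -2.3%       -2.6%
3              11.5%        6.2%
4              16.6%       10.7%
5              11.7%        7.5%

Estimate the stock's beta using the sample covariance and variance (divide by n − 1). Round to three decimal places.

1.283

Mean R_i = (0.7 − 2.3 + 11.5 + 16.6 + 11.7) / 5 = 7.6400%
Mean R_m = (-2.9 − 2.6 + 6.2 + 10.7 + 7.5) / 5 = 3.7800%
Σ(R_i − R̄_i)(R_m − R̄_m) = 196.2240  ⇒  Cov = 196.2240 / 4 = 49.0560
Σ(R_m − R̄_m)² = 152.9080  ⇒  Var(R_m) = 152.9080 / 4 = 38.2270
β = Cov / Var(R_m) = 49.0560 / 38.2270 = 1.2833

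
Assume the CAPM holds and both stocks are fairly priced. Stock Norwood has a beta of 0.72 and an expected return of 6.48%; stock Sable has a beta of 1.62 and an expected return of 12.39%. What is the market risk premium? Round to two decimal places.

6.57%

Both satisfy E(R) = R_f + β·MRP, so the slope of the SML is
MRP = (12.39% − 6.48%) / (1.62 − 0.72) = 5.91% / 0.90 = 6.5667%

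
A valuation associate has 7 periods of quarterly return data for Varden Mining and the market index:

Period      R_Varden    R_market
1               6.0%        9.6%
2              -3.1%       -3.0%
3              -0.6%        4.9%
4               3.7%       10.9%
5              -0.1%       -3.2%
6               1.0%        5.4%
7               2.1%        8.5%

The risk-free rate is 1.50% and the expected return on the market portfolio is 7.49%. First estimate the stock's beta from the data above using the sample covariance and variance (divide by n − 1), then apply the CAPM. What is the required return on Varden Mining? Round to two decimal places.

Mean R_i = (6.0 − 3.1 − 0.6 + 3.7 − 0.1 + 1.0 + 2.1) / 7 = 1.2857%
Mean R_m = (9.6 − 3.0 + 4.9 + 10.9 − 3.2 + 5.4 + 8.5) / 7 = 4.7286%
Σ(R_i − R̄_i)(R_m − R̄_m) = 85.3029  ⇒  Cov = 85.3029 / 6 = 14.2172
Σ(R_m − R̄_m)² = 199.1143  ⇒  Var(R_m) = 199.1143 / 6 = 33.1857
β = Cov / Var(R_m) = 14.2172 / 33.1857 = 0.4284
MRP = 7.49% − 1.50% = 5.99%
E(R) = R_f + β × MRP = 1.50% + 0.4284 × 5.99% = 4.07%

4.07%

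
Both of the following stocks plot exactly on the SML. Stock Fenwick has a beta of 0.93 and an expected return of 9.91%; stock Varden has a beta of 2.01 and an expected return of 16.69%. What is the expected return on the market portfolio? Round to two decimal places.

10.35%

Both satisfy E(R) = R_f + β·MRP, so the slope of the SML is
MRP = (16.69% − 9.91%) / (2.01 − 0.93) = 6.78% / 1.08 = 6.2778%
R_f = E(R_Fenwick) − β_Fenwick·MRP = 9.91% − 0.93 × 6.2778% = 4.0716%
E(R_m) = R_f + MRP = 4.0716% + 6.2778% = 10.35%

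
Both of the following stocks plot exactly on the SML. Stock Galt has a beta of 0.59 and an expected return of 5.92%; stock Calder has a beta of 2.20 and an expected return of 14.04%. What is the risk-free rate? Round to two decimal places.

2.94%

Both satisfy E(R) = R_f + β·MRP, so the slope of the SML is
MRP = (14.04% − 5.92%) / (2.20 − 0.59) = 8.12% / 1.61 = 5.0435%
R_f = E(R_Galt) − β_Galt·MRP = 5.92% − 0.59 × 5.0435% = 2.9443%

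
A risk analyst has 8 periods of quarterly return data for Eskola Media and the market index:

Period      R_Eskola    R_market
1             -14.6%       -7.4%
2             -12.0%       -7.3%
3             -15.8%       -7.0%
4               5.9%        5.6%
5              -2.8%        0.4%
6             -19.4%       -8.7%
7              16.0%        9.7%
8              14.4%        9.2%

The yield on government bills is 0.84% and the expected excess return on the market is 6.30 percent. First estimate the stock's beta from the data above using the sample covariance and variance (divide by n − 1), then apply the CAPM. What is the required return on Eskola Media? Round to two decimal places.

Mean R_i = (-14.6 − 12.0 − 15.8 + 5.9 − 2.8 − 19.4 + 16.0 + 14.4) / 8 = -3.5375%
Mean R_m = (-7.4 − 7.3 − 7.0 + 5.6 + 0.4 − 8.7 + 9.7 + 9.2) / 8 = -0.6875%
Σ(R_i − R̄_i)(R_m − R̄_m) = 775.1638  ⇒  Cov = 775.1638 / 7 = 110.7377
Σ(R_m − R̄_m)² = 439.2088  ⇒  Var(R_m) = 439.2088 / 7 = 62.7441
β = Cov / Var(R_m) = 110.7377 / 62.7441 = 1.7649
E(R) = R_f + β × MRP = 0.84% + 1.7649 × 6.30% = 11.96%

11.96%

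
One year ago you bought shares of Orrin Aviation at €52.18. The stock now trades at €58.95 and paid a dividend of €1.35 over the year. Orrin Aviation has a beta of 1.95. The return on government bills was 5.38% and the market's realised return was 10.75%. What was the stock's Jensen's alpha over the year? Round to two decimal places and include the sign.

Realised HPR = (P1 + D1 − P0) / P0 = (58.95 + 1.35 − 52.18) / 52.18 = 8.12 / 52.18 = 15.5615%
MRP = 10.75% − 5.38% = 5.37%
CAPM required = R_f + β·MRP = 5.38% + 1.95 × 5.37% = 15.8515%
α = realised − required = 15.5615% − 15.8515% = -0.29%

-0.29%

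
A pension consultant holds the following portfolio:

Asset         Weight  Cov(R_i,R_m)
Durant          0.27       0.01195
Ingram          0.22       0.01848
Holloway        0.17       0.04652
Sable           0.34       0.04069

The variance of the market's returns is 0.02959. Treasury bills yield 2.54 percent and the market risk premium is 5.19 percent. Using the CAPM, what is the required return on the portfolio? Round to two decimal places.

β_Durant = 0.01195 / 0.02959 = 0.4039
β_Ingram = 0.01848 / 0.02959 = 0.6245
β_Holloway = 0.04652 / 0.02959 = 1.5722
β_Sable = 0.04069 / 0.02959 = 1.3751
β_P = Σ w_i β_i = 0.27×0.4039 + 0.22×0.6245 + 0.17×1.5722 + 0.34×1.3751 = 0.9813
E(R_P) = R_f + β_P × MRP = 2.54% + 0.9813 × 5.19% = 7.63%

7.63%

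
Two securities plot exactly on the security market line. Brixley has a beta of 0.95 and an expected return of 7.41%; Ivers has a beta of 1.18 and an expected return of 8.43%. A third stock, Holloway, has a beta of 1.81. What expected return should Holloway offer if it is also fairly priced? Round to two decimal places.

MRP (SML slope) = (8.43% − 7.41%) / (1.18 − 0.95) = 1.02% / 0.23 = 4.4348%
R_f (intercept) = 7.41% − 0.95 × 4.4348% = 3.1969%
E(R_Holloway) = R_f + β × MRP = 3.1969% + 1.81 × 4.4348% = 11.22%

11.22%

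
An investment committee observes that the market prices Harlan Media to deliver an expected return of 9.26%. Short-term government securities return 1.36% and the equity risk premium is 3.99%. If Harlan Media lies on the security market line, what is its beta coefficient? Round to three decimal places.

β = (E(R) − R_f) / MRP = (9.26% − 1.36%) / 3.99% = 7.90% / 3.99% = 1.980

1.980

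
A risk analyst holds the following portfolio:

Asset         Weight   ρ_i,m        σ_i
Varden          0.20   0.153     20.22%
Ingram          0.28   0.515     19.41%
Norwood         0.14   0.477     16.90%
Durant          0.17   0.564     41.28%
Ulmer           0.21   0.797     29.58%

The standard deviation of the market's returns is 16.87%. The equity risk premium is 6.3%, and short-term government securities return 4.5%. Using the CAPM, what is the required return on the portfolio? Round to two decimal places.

β_Varden = 0.153 × 20.22% / 16.87% = 0.1834
β_Ingram = 0.515 × 19.41% / 16.87% = 0.5925
β_Norwood = 0.477 × 16.90% / 16.87% = 0.4778
β_Durant = 0.564 × 41.28% / 16.87% = 1.3801
β_Ulmer = 0.797 × 29.58% / 16.87% = 1.3975
β_P = Σ w_i β_i = 0.20×0.1834 + 0.28×0.5925 + 0.14×0.4778 + 0.17×1.3801 + 0.21×1.3975 = 0.7976
E(R_P) = R_f + β_P × MRP = 4.5% + 0.7976 × 6.3% = 9.52%

9.52%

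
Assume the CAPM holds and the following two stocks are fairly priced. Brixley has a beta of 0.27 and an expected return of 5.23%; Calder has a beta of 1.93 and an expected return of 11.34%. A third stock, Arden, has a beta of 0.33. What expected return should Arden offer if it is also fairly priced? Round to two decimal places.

5.45%

MRP (SML slope) = (11.34% − 5.23%) / (1.93 − 0.27) = 6.11% / 1.66 = 3.6807%
R_f (intercept) = 5.23% − 0.27 × 3.6807% = 4.2362%
E(R_Arden) = R_f + β × MRP = 4.2362% + 0.33 × 3.6807% = 5.45%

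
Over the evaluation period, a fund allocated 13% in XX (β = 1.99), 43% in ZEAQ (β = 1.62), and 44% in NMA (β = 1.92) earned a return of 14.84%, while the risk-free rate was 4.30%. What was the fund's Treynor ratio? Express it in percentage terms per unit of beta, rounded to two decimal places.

5.86%

β_P = 0.13×1.99 + 0.43×1.62 + 0.44×1.92 = 1.8001
Treynor = (R_P − R_f) / β_P = (14.84% − 4.30%) / 1.8001 = 10.54% / 1.8001 = 5.86%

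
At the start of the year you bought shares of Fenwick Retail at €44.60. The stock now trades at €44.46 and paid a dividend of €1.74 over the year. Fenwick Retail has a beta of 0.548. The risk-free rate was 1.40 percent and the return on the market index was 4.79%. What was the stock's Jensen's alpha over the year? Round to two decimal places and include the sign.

Realised HPR = (P1 + D1 − P0) / P0 = (44.46 + 1.74 − 44.60) / 44.60 = 1.60 / 44.60 = 3.5874%
MRP = 4.79% − 1.40% = 3.39%
CAPM required = R_f + β·MRP = 1.40% + 0.548 × 3.39% = 3.25772%
α = realised − required = 3.5874% − 3.25772% = +0.33%

+0.33%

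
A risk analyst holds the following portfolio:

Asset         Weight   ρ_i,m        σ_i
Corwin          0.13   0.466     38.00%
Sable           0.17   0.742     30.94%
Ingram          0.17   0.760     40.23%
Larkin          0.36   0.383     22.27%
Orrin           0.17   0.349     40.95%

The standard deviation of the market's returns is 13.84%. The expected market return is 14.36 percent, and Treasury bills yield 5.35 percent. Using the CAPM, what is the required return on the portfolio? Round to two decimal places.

β_Corwin = 0.466 × 38.00% / 13.84% = 1.2795
β_Sable = 0.742 × 30.94% / 13.84% = 1.6588
β_Ingram = 0.760 × 40.23% / 13.84% = 2.2092
β_Larkin = 0.383 × 22.27% / 13.84% = 0.6163
β_Orrin = 0.349 × 40.95% / 13.84% = 1.0326
β_P = Σ w_i β_i = 0.13×1.2795 + 0.17×1.6588 + 0.17×2.2092 + 0.36×0.6163 + 0.17×1.0326 = 1.2213
MRP = 14.36% − 5.35% = 9.01%
E(R_P) = R_f + β_P × MRP = 5.35% + 1.2213 × 9.01% = 16.35%

16.35%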